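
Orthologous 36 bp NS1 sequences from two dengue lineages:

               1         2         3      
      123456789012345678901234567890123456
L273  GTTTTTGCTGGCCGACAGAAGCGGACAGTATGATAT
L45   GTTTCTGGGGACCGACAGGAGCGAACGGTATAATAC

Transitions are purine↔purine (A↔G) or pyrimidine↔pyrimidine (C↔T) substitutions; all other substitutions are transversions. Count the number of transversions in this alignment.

The sequences differ at positions 5 (T/C, transition), 8 (C/G, transversion), 9 (T/G, transversion), 11 (G/A, transition), 19 (A/G, transition), 24 (G/A, transition), 27 (A/G, transition), 32 (G/A, transition), 36 (T/C, transition).
Of the 9 differences, 7 transitions and 2 transversions, so the answer is 2.

2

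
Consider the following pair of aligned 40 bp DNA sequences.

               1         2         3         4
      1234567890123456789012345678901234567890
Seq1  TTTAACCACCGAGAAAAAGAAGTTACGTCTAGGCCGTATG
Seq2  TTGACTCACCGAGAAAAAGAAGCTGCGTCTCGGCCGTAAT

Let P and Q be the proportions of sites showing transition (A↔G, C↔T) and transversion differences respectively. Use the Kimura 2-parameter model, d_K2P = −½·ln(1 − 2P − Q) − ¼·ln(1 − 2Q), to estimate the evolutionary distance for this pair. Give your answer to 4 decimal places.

0.2327

The sequences differ at positions 3 (T/G, transversion), 5 (A/C, transversion), 6 (C/T, transition), 23 (T/C, transition), 25 (A/G, transition), 31 (A/C, transversion), 39 (T/A, transversion), 40 (G/T, transversion).
Of the 8 differences, 3 transitions and 5 transversions over 40 sites: P = 3/40 = 0.075000, Q = 5/40 = 0.125000.
d = −0.5·ln(0.725000) − 0.25·ln(0.750000) = −0.5·(-0.321584) − 0.25·(-0.287682) = 0.2327.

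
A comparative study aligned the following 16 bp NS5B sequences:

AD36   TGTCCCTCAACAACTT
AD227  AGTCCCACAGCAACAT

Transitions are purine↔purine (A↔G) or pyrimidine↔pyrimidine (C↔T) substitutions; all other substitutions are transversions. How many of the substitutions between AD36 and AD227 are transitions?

1

The sequences differ at positions 1 (T/A, transversion), 7 (T/A, transversion), 10 (A/G, transition), 15 (T/A, transversion).
Of the 4 differences, 1 transition and 3 transversions, so the answer is 1.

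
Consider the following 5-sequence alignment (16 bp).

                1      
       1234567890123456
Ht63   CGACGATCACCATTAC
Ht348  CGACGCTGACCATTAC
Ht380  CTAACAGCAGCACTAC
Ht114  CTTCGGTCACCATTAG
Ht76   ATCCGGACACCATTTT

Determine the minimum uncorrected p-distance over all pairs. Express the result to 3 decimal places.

0.125

Pairwise Hamming distances:
  Ht63 vs Ht348: 2
  Ht63 vs Ht380: 6
  Ht63 vs Ht114: 4
  Ht63 vs Ht76: 7
  Ht348 vs Ht380: 8
  Ht348 vs Ht114: 5
  Ht348 vs Ht76: 8
  Ht380 vs Ht114: 8
  Ht380 vs Ht76: 10
  Ht114 vs Ht76: 5
The smallest is 2 mismatches, between Ht63 and Ht348; p = 2/16 = 0.125.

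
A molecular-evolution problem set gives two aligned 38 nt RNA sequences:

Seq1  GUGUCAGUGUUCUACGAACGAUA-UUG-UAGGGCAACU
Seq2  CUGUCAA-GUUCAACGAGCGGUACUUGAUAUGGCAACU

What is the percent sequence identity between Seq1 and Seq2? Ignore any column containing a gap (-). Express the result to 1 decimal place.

Excluding the 3 gap columns leaves 35 comparable sites.
Mismatches occur at site 1 (G↔C), site 7 (G↔A), site 13 (U↔A), site 18 (A↔G), site 21 (A↔G), site 31 (G↔U).
29 of the 35 comparable sites match, so the percent identity is 29/35 × 100 = 82.9%.

82.9%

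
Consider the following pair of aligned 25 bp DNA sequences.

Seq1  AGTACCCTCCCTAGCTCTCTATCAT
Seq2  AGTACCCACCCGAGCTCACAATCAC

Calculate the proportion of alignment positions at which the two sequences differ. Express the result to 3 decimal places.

0.200

Mismatches occur at site 8 (T→A), site 12 (T→G), site 18 (T→A), site 20 (T→A), site 25 (T→C).
There are 5 differences over 25 sites, so p = 5/25 = 0.200.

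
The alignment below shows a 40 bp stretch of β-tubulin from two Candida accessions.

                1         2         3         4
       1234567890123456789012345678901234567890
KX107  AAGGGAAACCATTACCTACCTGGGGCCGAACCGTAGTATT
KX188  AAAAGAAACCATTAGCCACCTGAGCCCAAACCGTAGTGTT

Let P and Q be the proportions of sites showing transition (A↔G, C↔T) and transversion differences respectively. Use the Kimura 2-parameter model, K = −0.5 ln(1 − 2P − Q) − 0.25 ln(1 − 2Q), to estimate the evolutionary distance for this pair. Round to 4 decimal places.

The sequences differ at positions 3 (G/A, transition), 4 (G/A, transition), 15 (C/G, transversion), 17 (T/C, transition), 23 (G/A, transition), 25 (G/C, transversion), 28 (G/A, transition), 38 (A/G, transition).
Of the 8 differences, 6 transitions and 2 transversions over 40 sites: P = 6/40 = 0.150000, Q = 2/40 = 0.050000.
d = −0.5·ln(0.650000) − 0.25·ln(0.900000) = −0.5·(-0.430783) − 0.25·(-0.105361) = 0.2417.

0.2417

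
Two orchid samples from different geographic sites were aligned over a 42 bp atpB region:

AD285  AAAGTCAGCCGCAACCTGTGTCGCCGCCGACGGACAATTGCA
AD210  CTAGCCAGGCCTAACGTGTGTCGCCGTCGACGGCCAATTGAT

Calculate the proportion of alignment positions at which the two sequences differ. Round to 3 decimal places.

0.262

Mismatches occur at site 1 (A/C), site 2 (A/T), site 5 (T/C), site 9 (C/G), site 11 (G/C), site 12 (C/T), site 16 (C/G), site 27 (C/T), site 34 (A/C), site 41 (C/A), site 42 (A/T).
There are 11 differences over 42 sites, so p = 11/42 = 0.262.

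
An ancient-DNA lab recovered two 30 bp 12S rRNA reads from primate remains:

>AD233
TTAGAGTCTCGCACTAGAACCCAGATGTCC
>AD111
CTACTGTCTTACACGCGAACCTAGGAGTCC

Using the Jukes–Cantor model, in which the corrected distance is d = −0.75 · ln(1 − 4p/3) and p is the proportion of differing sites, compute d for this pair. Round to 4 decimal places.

0.4408

Differing sites — 1:T/C; 4:G/C; 5:A/T; 10:C/T; 11:G/A; 15:T/G; 16:A/C; 22:C/T; 25:A/G; 26:T/A.
p = 10/30 = 0.333333.
d = −0.75 · ln(1 − (4/3)·0.333333) = −0.75 · ln(0.555556) = −0.75 · (-0.587786) = 0.4408.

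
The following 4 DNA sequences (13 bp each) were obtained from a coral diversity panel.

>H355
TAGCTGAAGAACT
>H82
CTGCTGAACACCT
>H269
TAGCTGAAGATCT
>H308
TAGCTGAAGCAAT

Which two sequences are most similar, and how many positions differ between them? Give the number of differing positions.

1

Pairwise Hamming distances:
  H355 vs H82: 4
  H355 vs H269: 1
  H355 vs H308: 2
  H82 vs H269: 4
  H82 vs H308: 6
  H269 vs H308: 3
The smallest is 1, between H355 and H269.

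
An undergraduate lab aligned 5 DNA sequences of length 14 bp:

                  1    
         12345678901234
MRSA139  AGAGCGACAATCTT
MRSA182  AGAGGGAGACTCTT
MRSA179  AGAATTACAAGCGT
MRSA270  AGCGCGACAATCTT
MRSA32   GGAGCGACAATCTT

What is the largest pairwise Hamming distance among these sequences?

Pairwise Hamming distances:
  MRSA139 vs MRSA182: 3
  MRSA139 vs MRSA179: 5
  MRSA139 vs MRSA270: 1
  MRSA139 vs MRSA32: 1
  MRSA182 vs MRSA179: 7
  MRSA182 vs MRSA270: 4
  MRSA182 vs MRSA32: 4
  MRSA179 vs MRSA270: 6
  MRSA179 vs MRSA32: 6
  MRSA270 vs MRSA32: 2
The largest is 7, between MRSA182 and MRSA179.

7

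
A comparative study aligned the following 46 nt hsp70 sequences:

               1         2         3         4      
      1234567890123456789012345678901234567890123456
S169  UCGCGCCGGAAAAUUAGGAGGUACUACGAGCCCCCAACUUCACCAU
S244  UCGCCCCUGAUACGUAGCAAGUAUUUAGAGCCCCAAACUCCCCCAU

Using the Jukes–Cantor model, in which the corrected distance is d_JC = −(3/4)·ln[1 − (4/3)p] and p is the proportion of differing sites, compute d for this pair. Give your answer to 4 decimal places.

0.3547

Differing sites — 5:G/C; 8:G/U; 11:A/U; 13:A/C; 14:U/G; 18:G/C; 20:G/A; 24:C/U; 26:A/U; 27:C/A; 35:C/A; 40:U/C; 42:A/C.
p = 13/46 = 0.282609.
d = −0.75 · ln(1 − (4/3)·0.282609) = −0.75 · ln(0.623188) = −0.75 · (-0.472907) = 0.3547.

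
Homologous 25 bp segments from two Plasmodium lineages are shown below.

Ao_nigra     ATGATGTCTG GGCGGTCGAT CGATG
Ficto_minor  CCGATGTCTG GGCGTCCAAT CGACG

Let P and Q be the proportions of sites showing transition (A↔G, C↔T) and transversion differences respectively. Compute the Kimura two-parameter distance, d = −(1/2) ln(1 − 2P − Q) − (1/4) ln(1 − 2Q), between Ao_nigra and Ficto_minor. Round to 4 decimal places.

The sequences differ at positions 1 (A/C, transversion), 2 (T/C, transition), 15 (G/T, transversion), 16 (T/C, transition), 18 (G/A, transition), 24 (T/C, transition).
Of the 6 differences, 4 transitions and 2 transversions over 25 sites: P = 4/25 = 0.160000, Q = 2/25 = 0.080000.
d = −0.5·ln(0.600000) − 0.25·ln(0.840000) = −0.5·(-0.510826) − 0.25·(-0.174353) = 0.2990.

0.2990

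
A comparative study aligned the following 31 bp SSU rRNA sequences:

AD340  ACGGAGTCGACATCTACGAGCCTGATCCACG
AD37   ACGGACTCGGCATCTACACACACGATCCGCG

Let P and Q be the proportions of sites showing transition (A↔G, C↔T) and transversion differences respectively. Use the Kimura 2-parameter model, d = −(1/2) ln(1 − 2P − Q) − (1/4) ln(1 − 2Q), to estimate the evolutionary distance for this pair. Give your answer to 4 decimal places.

0.3256

The sequences differ at positions 6 (G/C, transversion), 10 (A/G, transition), 18 (G/A, transition), 19 (A/C, transversion), 20 (G/A, transition), 22 (C/A, transversion), 23 (T/C, transition), 29 (A/G, transition).
Of the 8 differences, 5 transitions and 3 transversions over 31 sites: P = 5/31 = 0.161290, Q = 3/31 = 0.096774.
d = −0.5·ln(0.580646) − 0.25·ln(0.806452) = −0.5·(-0.543614) − 0.25·(-0.215111) = 0.3256.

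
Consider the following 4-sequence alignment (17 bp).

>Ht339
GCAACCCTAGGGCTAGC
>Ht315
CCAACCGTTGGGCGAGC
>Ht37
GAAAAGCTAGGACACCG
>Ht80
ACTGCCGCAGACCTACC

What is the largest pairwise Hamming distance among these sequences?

13

Pairwise Hamming distances:
  Ht339 vs Ht315: 4
  Ht339 vs Ht37: 8
  Ht339 vs Ht80: 8
  Ht315 vs Ht37: 11
  Ht315 vs Ht80: 9
  Ht37 vs Ht80: 13
The largest is 13, between Ht37 and Ht80.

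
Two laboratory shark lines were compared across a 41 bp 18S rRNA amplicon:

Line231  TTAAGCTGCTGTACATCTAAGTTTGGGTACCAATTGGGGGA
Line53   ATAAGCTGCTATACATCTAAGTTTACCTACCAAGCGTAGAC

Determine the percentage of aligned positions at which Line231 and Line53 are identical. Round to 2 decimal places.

73.17%

Differing sites — 1:T/A; 11:G/A; 25:G/A; 26:G/C; 27:G/C; 34:T/G; 35:T/C; 37:G/T; 38:G/A; 40:G/A; 41:A/C.
30 of the 41 sites match, so the percent identity is 30/41 × 100 = 73.17%.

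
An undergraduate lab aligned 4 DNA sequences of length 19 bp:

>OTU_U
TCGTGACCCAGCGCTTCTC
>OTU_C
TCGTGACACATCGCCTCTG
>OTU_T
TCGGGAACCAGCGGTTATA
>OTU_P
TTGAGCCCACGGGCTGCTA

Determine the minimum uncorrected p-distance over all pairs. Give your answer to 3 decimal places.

Pairwise Hamming distances:
  OTU_U vs OTU_C: 4
  OTU_U vs OTU_T: 5
  OTU_U vs OTU_P: 8
  OTU_C vs OTU_T: 8
  OTU_C vs OTU_P: 11
  OTU_T vs OTU_P: 10
The smallest is 4 mismatches, between OTU_U and OTU_C; p = 4/19 = 0.211.

0.211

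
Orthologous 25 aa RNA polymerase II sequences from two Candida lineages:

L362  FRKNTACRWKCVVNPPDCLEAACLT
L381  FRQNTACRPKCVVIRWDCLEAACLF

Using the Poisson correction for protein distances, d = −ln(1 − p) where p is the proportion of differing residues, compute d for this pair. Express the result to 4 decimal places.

Mismatches occur at site 3 (K/Q), site 9 (W/P), site 14 (N/I), site 15 (P/R), site 16 (P/W), site 25 (T/F).
p = 6/25 = 0.240000.
d = −ln(1 − 0.240000) = −ln(0.760000) = 0.2744.

0.2744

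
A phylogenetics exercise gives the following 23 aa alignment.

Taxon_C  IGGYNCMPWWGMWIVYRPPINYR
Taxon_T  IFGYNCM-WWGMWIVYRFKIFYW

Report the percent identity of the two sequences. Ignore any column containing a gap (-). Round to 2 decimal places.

Excluding the 1 gap column leaves 22 comparable sites.
Differing sites — 2:G/F; 18:P/F; 19:P/K; 21:N/F; 23:R/W.
17 of the 22 comparable sites match, so the percent identity is 17/22 × 100 = 77.27%.

77.27%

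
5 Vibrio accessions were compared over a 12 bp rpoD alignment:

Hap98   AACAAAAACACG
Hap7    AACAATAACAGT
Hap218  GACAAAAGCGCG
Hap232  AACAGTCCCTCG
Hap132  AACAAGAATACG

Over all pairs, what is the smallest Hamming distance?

2

Pairwise Hamming distances:
  Hap98 vs Hap7: 3
  Hap98 vs Hap218: 3
  Hap98 vs Hap232: 5
  Hap98 vs Hap132: 2
  Hap7 vs Hap218: 6
  Hap7 vs Hap232: 6
  Hap7 vs Hap132: 4
  Hap218 vs Hap232: 6
  Hap218 vs Hap132: 5
  Hap232 vs Hap132: 6
The smallest is 2, between Hap98 and Hap132.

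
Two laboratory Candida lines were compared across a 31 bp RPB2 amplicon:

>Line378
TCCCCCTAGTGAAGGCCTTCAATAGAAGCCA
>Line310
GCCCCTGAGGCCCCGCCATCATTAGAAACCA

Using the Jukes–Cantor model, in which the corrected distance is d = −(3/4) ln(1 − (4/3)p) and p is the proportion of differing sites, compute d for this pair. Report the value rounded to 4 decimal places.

0.4806

The sequences differ at positions 1 (T/G), 6 (C/T), 7 (T/G), 10 (T/G), 11 (G/C), 12 (A/C), 13 (A/C), 14 (G/C), 18 (T/A), 22 (A/T), 28 (G/A).
p = 11/31 = 0.354839.
d = −0.75 · ln(1 − (4/3)·0.354839) = −0.75 · ln(0.526881) = −0.75 · (-0.640781) = 0.4806.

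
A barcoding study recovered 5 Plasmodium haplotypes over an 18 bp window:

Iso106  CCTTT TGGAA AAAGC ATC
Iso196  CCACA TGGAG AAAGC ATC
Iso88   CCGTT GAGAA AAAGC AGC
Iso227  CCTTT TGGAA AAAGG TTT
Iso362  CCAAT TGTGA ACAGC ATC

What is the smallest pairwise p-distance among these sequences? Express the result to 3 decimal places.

Pairwise Hamming distances:
  Iso106 vs Iso196: 4
  Iso106 vs Iso88: 4
  Iso106 vs Iso227: 3
  Iso106 vs Iso362: 5
  Iso196 vs Iso88: 7
  Iso196 vs Iso227: 7
  Iso196 vs Iso362: 6
  Iso88 vs Iso227: 7
  Iso88 vs Iso362: 8
  Iso227 vs Iso362: 8
The smallest is 3 mismatches, between Iso106 and Iso227; p = 3/18 = 0.167.

0.167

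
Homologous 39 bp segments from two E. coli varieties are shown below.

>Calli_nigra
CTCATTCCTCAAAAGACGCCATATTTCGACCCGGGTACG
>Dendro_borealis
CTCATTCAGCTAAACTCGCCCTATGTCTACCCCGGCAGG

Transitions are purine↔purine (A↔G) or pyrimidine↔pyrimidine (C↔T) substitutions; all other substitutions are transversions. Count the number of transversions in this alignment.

Mismatches occur at site 8 (C/A, transversion), site 9 (T/G, transversion), site 11 (A/T, transversion), site 15 (G/C, transversion), site 16 (A/T, transversion), site 21 (A/C, transversion), site 25 (T/G, transversion), site 28 (G/T, transversion), site 33 (G/C, transversion), site 36 (T/C, transition), site 38 (C/G, transversion).
Of the 11 differences, 1 transition and 10 transversions, so the answer is 10.

10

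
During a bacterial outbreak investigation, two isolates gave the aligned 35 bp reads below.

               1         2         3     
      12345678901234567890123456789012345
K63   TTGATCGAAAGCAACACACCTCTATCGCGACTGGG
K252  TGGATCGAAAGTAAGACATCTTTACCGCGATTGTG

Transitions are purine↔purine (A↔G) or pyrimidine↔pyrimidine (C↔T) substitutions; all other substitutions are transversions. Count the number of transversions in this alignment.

3

Mismatches occur at site 2 (T/G, transversion), site 12 (C/T, transition), site 15 (C/G, transversion), site 19 (C/T, transition), site 22 (C/T, transition), site 25 (T/C, transition), site 31 (C/T, transition), site 34 (G/T, transversion).
Of the 8 differences, 5 transitions and 3 transversions, so the answer is 3.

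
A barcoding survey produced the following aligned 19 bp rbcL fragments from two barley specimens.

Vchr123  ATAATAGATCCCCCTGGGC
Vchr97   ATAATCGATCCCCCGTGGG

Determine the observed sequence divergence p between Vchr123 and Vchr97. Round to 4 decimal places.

0.2105

The sequences differ at positions 6 (A/C), 15 (T/G), 16 (G/T), 19 (C/G).
There are 4 differences over 19 sites, so p = 4/19 = 0.2105.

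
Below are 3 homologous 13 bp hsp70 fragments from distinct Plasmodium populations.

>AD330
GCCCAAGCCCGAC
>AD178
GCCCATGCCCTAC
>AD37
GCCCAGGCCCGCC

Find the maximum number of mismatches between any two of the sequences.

3

Pairwise Hamming distances:
  AD330 vs AD178: 2
  AD330 vs AD37: 2
  AD178 vs AD37: 3
The largest is 3, between AD178 and AD37.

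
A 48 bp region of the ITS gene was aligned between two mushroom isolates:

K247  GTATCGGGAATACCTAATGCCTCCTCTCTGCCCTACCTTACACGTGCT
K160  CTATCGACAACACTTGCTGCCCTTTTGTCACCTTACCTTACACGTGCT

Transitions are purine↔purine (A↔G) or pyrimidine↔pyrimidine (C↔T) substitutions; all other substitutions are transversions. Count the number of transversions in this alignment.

4

The sequences differ at positions 1 (G/C, transversion), 7 (G/A, transition), 8 (G/C, transversion), 11 (T/C, transition), 14 (C/T, transition), 16 (A/G, transition), 17 (A/C, transversion), 22 (T/C, transition), 23 (C/T, transition), 24 (C/T, transition), 26 (C/T, transition), 27 (T/G, transversion), 28 (C/T, transition), 29 (T/C, transition), 30 (G/A, transition), 33 (C/T, transition).
Of the 16 differences, 12 transitions and 4 transversions, so the answer is 4.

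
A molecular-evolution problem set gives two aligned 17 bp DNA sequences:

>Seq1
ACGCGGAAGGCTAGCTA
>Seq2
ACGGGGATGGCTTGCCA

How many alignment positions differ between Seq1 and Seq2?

Differing sites — 4:C/G; 8:A/T; 13:A/T; 16:T/C.
That gives 4 mismatches out of 17 aligned sites, so the Hamming distance is 4.

4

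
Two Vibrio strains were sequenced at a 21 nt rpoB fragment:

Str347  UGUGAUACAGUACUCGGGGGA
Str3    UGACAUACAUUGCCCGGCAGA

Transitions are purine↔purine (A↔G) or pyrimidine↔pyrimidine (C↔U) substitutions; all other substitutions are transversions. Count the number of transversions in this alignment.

The sequences differ at positions 3 (U/A, transversion), 4 (G/C, transversion), 10 (G/U, transversion), 12 (A/G, transition), 14 (U/C, transition), 18 (G/C, transversion), 19 (G/A, transition).
Of the 7 differences, 3 transitions and 4 transversions, so the answer is 4.

4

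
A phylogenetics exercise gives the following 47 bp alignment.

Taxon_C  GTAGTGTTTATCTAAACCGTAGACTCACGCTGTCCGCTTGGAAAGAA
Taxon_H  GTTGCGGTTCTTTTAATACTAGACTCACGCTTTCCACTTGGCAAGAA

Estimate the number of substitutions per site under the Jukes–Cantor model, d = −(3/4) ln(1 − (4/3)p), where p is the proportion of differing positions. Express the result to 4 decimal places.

The sequences differ at positions 3 (A/T), 5 (T/C), 7 (T/G), 10 (A/C), 12 (C/T), 14 (A/T), 17 (C/T), 18 (C/A), 19 (G/C), 32 (G/T), 36 (G/A), 42 (A/C).
p = 12/47 = 0.255319.
d = −0.75 · ln(1 − (4/3)·0.255319) = −0.75 · ln(0.659575) = −0.75 · (-0.416160) = 0.3121.

0.3121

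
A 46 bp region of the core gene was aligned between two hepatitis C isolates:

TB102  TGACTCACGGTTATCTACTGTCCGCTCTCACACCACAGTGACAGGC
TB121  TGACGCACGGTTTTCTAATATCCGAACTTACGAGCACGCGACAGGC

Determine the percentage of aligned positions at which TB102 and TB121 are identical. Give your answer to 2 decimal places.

The sequences differ at positions 5 (T/G), 13 (A/T), 18 (C/A), 20 (G/A), 25 (C/A), 26 (T/A), 29 (C/T), 32 (A/G), 33 (C/A), 34 (C/G), 35 (A/C), 36 (C/A), 37 (A/C), 39 (T/C).
32 of the 46 sites match, so the percent identity is 32/46 × 100 = 69.57%.

69.57%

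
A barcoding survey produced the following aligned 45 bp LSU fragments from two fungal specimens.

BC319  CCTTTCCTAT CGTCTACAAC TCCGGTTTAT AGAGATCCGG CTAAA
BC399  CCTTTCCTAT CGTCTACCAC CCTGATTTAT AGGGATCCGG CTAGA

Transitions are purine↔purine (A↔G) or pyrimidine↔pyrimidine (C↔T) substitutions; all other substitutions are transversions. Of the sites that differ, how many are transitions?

5

Mismatches occur at site 18 (A↔C, transversion), site 21 (T↔C, transition), site 23 (C↔T, transition), site 25 (G↔A, transition), site 33 (A↔G, transition), site 44 (A↔G, transition).
Of the 6 differences, 5 transitions and 1 transversion, so the answer is 5.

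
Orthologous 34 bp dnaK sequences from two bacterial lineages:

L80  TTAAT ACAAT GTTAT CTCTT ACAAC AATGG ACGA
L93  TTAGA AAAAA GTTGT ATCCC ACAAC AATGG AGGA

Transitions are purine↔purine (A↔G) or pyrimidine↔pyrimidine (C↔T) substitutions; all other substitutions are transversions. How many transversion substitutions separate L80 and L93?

5

Mismatches occur at site 4 (A/G, transition), site 5 (T/A, transversion), site 7 (C/A, transversion), site 10 (T/A, transversion), site 14 (A/G, transition), site 16 (C/A, transversion), site 19 (T/C, transition), site 20 (T/C, transition), site 32 (C/G, transversion).
Of the 9 differences, 4 transitions and 5 transversions, so the answer is 5.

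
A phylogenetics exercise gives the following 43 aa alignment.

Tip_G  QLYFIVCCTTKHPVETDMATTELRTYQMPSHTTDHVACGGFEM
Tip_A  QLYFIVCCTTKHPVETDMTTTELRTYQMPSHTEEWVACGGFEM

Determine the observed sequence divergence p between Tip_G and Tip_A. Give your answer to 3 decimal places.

The sequences differ at positions 19 (A/T), 33 (T/E), 34 (D/E), 35 (H/W).
There are 4 differences over 43 sites, so p = 4/43 = 0.093.

0.093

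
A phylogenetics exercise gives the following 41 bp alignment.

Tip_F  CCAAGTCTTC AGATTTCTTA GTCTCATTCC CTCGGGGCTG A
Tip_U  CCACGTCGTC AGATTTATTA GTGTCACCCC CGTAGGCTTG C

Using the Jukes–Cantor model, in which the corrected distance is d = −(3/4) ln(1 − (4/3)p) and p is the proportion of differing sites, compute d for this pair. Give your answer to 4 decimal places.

0.3710

Differing sites — 4:A/C; 8:T/G; 17:C/A; 23:C/G; 27:T/C; 28:T/C; 32:T/G; 33:C/T; 34:G/A; 37:G/C; 38:C/T; 41:A/C.
p = 12/41 = 0.292683.
d = −0.75 · ln(1 − (4/3)·0.292683) = −0.75 · ln(0.609756) = −0.75 · (-0.494696) = 0.3710.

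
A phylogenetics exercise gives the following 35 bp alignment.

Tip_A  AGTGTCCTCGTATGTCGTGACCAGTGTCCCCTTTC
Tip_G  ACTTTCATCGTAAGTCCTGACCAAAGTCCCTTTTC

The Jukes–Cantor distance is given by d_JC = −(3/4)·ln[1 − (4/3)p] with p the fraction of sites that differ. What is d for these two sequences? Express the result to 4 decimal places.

Differing sites — 2:G/C; 4:G/T; 7:C/A; 13:T/A; 17:G/C; 24:G/A; 25:T/A; 31:C/T.
p = 8/35 = 0.228571.
d = −0.75 · ln(1 − (4/3)·0.228571) = −0.75 · ln(0.695239) = −0.75 · (-0.363500) = 0.2726.

0.2726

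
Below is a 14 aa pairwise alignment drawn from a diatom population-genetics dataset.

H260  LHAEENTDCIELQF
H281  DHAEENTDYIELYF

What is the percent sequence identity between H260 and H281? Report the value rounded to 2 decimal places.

78.57%

The sequences differ at positions 1 (L/D), 9 (C/Y), 13 (Q/Y).
11 of the 14 sites match, so the percent identity is 11/14 × 100 = 78.57%.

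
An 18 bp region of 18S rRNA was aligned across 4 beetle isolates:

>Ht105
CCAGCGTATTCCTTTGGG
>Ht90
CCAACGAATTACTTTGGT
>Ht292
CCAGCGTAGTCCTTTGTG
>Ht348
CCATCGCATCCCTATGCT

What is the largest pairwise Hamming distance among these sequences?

Pairwise Hamming distances:
  Ht105 vs Ht90: 4
  Ht105 vs Ht292: 2
  Ht105 vs Ht348: 6
  Ht90 vs Ht292: 6
  Ht90 vs Ht348: 6
  Ht292 vs Ht348: 7
The largest is 7, between Ht292 and Ht348.

7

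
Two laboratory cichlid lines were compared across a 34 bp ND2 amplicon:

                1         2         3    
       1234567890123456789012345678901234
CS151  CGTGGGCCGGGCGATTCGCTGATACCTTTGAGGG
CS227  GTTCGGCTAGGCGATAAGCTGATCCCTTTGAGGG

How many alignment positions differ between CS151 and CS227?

Differing sites — 1:C/G; 2:G/T; 4:G/C; 8:C/T; 9:G/A; 16:T/A; 17:C/A; 24:A/C.
That gives 8 mismatches out of 34 aligned sites, so the Hamming distance is 8.

8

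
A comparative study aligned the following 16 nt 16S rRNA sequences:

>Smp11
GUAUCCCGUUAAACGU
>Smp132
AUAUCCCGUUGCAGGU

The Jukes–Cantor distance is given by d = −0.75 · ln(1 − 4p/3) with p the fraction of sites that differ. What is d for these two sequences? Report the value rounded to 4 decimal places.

0.3041

Mismatches occur at site 1 (G↔A), site 11 (A↔G), site 12 (A↔C), site 14 (C↔G).
p = 4/16 = 0.250000.
d = −0.75 · ln(1 − (4/3)·0.250000) = −0.75 · ln(0.666667) = −0.75 · (-0.405465) = 0.3041.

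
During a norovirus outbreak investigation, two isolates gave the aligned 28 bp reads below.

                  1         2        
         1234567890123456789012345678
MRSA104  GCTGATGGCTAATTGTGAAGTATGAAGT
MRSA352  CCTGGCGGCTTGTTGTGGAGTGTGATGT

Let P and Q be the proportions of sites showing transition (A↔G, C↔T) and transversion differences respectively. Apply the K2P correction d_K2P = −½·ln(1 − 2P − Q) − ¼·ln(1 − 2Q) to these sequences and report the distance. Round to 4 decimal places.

Mismatches occur at site 1 (G/C, transversion), site 5 (A/G, transition), site 6 (T/C, transition), site 11 (A/T, transversion), site 12 (A/G, transition), site 18 (A/G, transition), site 22 (A/G, transition), site 26 (A/T, transversion).
Of the 8 differences, 5 transitions and 3 transversions over 28 sites: P = 5/28 = 0.178571, Q = 3/28 = 0.107143.
d = −0.5·ln(0.535715) − 0.25·ln(0.785714) = −0.5·(-0.624153) − 0.25·(-0.241162) = 0.3724.

0.3724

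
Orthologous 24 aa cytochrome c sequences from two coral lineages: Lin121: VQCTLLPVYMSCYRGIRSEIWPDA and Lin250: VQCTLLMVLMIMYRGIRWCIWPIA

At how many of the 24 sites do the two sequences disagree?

7

Mismatches occur at site 7 (P↔M), site 9 (Y↔L), site 11 (S↔I), site 12 (C↔M), site 18 (S↔W), site 19 (E↔C), site 23 (D↔I).
That gives 7 mismatches out of 24 aligned sites, so the Hamming distance is 7.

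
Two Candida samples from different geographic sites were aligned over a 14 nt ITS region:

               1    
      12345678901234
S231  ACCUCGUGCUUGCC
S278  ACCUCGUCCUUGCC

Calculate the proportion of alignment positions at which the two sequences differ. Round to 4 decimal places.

Differing sites — 8:G/C.
There are 1 differences over 14 sites, so p = 1/14 = 0.0714.

0.0714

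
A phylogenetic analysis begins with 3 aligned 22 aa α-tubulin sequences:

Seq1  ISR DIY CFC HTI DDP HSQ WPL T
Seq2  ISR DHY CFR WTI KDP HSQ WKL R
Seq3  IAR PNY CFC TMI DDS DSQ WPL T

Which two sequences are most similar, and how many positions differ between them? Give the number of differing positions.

6

Pairwise Hamming distances:
  Seq1 vs Seq2: 6
  Seq1 vs Seq3: 7
  Seq2 vs Seq3: 11
The smallest is 6, between Seq1 and Seq2.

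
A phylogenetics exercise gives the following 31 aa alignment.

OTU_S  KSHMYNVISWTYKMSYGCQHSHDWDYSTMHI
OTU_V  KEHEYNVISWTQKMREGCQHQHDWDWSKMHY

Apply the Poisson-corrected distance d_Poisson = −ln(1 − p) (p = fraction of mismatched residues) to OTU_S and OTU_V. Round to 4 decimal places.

Mismatches occur at site 2 (S→E), site 4 (M→E), site 12 (Y→Q), site 15 (S→R), site 16 (Y→E), site 21 (S→Q), site 26 (Y→W), site 28 (T→K), site 31 (I→Y).
p = 9/31 = 0.290323.
d = −ln(1 − 0.290323) = −ln(0.709677) = 0.3429.

0.3429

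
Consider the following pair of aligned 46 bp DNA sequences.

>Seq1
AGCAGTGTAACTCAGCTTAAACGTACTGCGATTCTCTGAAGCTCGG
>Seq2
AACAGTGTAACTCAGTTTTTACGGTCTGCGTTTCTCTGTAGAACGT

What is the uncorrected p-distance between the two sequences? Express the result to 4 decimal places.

The sequences differ at positions 2 (G/A), 16 (C/T), 19 (A/T), 20 (A/T), 24 (T/G), 25 (A/T), 31 (A/T), 39 (A/T), 42 (C/A), 43 (T/A), 46 (G/T).
There are 11 differences over 46 sites, so p = 11/46 = 0.2391.

0.2391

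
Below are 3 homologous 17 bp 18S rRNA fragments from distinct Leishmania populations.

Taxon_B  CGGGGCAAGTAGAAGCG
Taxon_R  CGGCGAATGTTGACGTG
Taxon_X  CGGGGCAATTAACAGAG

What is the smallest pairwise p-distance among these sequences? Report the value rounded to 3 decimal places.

0.235

Pairwise Hamming distances:
  Taxon_B vs Taxon_R: 6
  Taxon_B vs Taxon_X: 4
  Taxon_R vs Taxon_X: 9
The smallest is 4 mismatches, between Taxon_B and Taxon_X; p = 4/17 = 0.235.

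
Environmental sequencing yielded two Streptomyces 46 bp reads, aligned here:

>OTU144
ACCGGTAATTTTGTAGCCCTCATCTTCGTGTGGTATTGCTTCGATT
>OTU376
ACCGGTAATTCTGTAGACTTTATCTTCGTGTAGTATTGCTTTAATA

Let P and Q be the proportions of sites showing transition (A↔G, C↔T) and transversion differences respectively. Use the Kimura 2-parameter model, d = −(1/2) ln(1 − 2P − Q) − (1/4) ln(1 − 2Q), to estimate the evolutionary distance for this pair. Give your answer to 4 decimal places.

0.2042

Mismatches occur at site 11 (T↔C, transition), site 17 (C↔A, transversion), site 19 (C↔T, transition), site 21 (C↔T, transition), site 32 (G↔A, transition), site 42 (C↔T, transition), site 43 (G↔A, transition), site 46 (T↔A, transversion).
Of the 8 differences, 6 transitions and 2 transversions over 46 sites: P = 6/46 = 0.130435, Q = 2/46 = 0.043478.
d = −0.5·ln(0.695652) − 0.25·ln(0.913044) = −0.5·(-0.362906) − 0.25·(-0.090971) = 0.2042.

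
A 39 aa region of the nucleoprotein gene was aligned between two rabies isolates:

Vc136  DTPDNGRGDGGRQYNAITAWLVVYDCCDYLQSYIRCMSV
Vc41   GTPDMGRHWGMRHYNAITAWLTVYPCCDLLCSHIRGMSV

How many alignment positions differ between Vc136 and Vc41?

Mismatches occur at site 1 (D→G), site 5 (N→M), site 8 (G→H), site 9 (D→W), site 11 (G→M), site 13 (Q→H), site 22 (V→T), site 25 (D→P), site 29 (Y→L), site 31 (Q→C), site 33 (Y→H), site 36 (C→G).
That gives 12 mismatches out of 39 aligned sites, so the Hamming distance is 12.

12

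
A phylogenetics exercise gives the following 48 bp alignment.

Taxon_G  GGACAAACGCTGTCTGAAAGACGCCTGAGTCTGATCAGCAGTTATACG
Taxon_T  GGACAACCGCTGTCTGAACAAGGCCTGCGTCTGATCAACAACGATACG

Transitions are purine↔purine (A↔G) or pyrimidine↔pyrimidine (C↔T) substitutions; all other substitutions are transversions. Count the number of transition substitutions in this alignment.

4

The sequences differ at positions 7 (A/C, transversion), 19 (A/C, transversion), 20 (G/A, transition), 22 (C/G, transversion), 28 (A/C, transversion), 38 (G/A, transition), 41 (G/A, transition), 42 (T/C, transition), 43 (T/G, transversion).
Of the 9 differences, 4 transitions and 5 transversions, so the answer is 4.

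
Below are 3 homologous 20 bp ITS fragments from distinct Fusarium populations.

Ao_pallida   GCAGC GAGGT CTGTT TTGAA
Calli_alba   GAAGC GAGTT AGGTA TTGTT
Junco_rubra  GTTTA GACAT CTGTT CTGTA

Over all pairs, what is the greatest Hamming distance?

Pairwise Hamming distances:
  Ao_pallida vs Calli_alba: 7
  Ao_pallida vs Junco_rubra: 8
  Calli_alba vs Junco_rubra: 11
The largest is 11, between Calli_alba and Junco_rubra.

11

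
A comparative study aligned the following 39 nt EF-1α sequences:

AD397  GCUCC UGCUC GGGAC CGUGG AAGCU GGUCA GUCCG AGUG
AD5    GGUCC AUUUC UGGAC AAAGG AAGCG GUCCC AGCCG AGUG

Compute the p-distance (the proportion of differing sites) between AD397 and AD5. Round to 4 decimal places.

0.3590

The sequences differ at positions 2 (C/G), 6 (U/A), 7 (G/U), 8 (C/U), 11 (G/U), 16 (C/A), 17 (G/A), 18 (U/A), 25 (U/G), 27 (G/U), 28 (U/C), 30 (A/C), 31 (G/A), 32 (U/G).
There are 14 differences over 39 sites, so p = 14/39 = 0.3590.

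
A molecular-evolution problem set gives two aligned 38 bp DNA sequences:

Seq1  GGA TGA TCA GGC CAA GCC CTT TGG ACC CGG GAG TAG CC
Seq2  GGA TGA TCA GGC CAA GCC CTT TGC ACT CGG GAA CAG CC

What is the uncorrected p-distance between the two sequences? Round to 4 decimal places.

0.1053

Differing sites — 24:G/C; 27:C/T; 33:G/A; 34:T/C.
There are 4 differences over 38 sites, so p = 4/38 = 0.1053.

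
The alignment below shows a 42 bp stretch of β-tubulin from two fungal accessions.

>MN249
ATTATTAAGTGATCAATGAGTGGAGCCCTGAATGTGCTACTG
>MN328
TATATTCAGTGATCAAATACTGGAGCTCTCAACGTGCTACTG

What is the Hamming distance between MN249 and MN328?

9

Differing sites — 1:A/T; 2:T/A; 7:A/C; 17:T/A; 18:G/T; 20:G/C; 27:C/T; 30:G/C; 33:T/C.
That gives 9 mismatches out of 42 aligned sites, so the Hamming distance is 9.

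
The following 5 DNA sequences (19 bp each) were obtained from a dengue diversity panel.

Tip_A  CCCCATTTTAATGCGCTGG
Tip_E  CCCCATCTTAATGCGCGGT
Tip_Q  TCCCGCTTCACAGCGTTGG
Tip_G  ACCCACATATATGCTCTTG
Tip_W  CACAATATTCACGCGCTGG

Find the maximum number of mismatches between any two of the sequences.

Pairwise Hamming distances:
  Tip_A vs Tip_E: 3
  Tip_A vs Tip_Q: 7
  Tip_A vs Tip_G: 7
  Tip_A vs Tip_W: 5
  Tip_E vs Tip_Q: 10
  Tip_E vs Tip_G: 9
  Tip_E vs Tip_W: 7
  Tip_Q vs Tip_G: 10
  Tip_Q vs Tip_W: 11
  Tip_G vs Tip_W: 9
The largest is 11, between Tip_Q and Tip_W.

11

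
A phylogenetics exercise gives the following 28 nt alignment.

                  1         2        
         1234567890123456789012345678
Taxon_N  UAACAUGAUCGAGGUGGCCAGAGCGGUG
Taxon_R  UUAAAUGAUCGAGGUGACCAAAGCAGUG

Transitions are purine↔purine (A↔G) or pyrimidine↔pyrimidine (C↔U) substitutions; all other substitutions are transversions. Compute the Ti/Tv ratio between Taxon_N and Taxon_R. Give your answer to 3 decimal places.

The sequences differ at positions 2 (A/U, transversion), 4 (C/A, transversion), 17 (G/A, transition), 21 (G/A, transition), 25 (G/A, transition).
Of the 5 differences, 3 transitions and 2 transversions, so Ti/Tv = 3/2 = 1.500.

1.500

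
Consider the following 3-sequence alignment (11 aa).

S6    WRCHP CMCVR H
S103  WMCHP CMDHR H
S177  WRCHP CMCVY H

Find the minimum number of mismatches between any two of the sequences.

Pairwise Hamming distances:
  S6 vs S103: 3
  S6 vs S177: 1
  S103 vs S177: 4
The smallest is 1, between S6 and S177.

1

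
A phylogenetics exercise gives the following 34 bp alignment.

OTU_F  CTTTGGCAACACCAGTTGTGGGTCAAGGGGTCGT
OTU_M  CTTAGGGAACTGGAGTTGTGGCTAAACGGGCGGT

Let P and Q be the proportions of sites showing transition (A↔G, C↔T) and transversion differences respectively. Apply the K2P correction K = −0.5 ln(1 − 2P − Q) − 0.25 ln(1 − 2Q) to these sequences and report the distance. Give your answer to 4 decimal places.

The sequences differ at positions 4 (T/A, transversion), 7 (C/G, transversion), 11 (A/T, transversion), 12 (C/G, transversion), 13 (C/G, transversion), 22 (G/C, transversion), 24 (C/A, transversion), 27 (G/C, transversion), 31 (T/C, transition), 32 (C/G, transversion).
Of the 10 differences, 1 transition and 9 transversions over 34 sites: P = 1/34 = 0.029412, Q = 9/34 = 0.264706.
d = −0.5·ln(0.676470) − 0.25·ln(0.470588) = −0.5·(-0.390867) − 0.25·(-0.753772) = 0.3839.

0.3839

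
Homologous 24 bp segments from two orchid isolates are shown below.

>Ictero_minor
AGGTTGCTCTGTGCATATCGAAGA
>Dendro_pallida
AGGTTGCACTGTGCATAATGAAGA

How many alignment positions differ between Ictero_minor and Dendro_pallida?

3

Differing sites — 8:T/A; 18:T/A; 19:C/T.
That gives 3 mismatches out of 24 aligned sites, so the Hamming distance is 3.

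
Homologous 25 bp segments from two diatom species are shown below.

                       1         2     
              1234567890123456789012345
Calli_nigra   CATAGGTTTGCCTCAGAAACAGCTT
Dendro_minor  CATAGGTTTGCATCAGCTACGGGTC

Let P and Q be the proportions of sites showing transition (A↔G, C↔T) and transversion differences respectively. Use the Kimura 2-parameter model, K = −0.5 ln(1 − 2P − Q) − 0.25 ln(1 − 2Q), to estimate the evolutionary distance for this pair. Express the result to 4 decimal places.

Differing sites — 12:C/A (Tv); 17:A/C (Tv); 18:A/T (Tv); 21:A/G (Ti); 23:C/G (Tv); 25:T/C (Ti).
Of the 6 differences, 2 transitions and 4 transversions over 25 sites: P = 2/25 = 0.080000, Q = 4/25 = 0.160000.
d = −0.5·ln(0.680000) − 0.25·ln(0.680000) = −0.5·(-0.385662) − 0.25·(-0.385662) = 0.2892.

0.2892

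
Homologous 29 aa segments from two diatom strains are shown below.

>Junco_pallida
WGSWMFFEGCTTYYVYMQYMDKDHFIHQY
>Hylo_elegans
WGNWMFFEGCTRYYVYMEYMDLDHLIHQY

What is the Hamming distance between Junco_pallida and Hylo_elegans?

5

Mismatches occur at site 3 (S/N), site 12 (T/R), site 18 (Q/E), site 22 (K/L), site 25 (F/L).
That gives 5 mismatches out of 29 aligned sites, so the Hamming distance is 5.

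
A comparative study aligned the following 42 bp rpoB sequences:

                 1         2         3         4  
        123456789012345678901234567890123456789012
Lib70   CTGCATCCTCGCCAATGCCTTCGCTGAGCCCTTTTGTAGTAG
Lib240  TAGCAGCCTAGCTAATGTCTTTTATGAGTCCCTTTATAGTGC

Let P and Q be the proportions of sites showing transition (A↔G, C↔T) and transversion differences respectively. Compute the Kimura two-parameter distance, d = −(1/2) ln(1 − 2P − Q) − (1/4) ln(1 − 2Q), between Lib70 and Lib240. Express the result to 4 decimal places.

0.4551

The sequences differ at positions 1 (C/T, transition), 2 (T/A, transversion), 6 (T/G, transversion), 10 (C/A, transversion), 13 (C/T, transition), 18 (C/T, transition), 22 (C/T, transition), 23 (G/T, transversion), 24 (C/A, transversion), 29 (C/T, transition), 32 (T/C, transition), 36 (G/A, transition), 41 (A/G, transition), 42 (G/C, transversion).
Of the 14 differences, 8 transitions and 6 transversions over 42 sites: P = 8/42 = 0.190476, Q = 6/42 = 0.142857.
d = −0.5·ln(0.476191) − 0.25·ln(0.714286) = −0.5·(-0.741936) − 0.25·(-0.336472) = 0.4551.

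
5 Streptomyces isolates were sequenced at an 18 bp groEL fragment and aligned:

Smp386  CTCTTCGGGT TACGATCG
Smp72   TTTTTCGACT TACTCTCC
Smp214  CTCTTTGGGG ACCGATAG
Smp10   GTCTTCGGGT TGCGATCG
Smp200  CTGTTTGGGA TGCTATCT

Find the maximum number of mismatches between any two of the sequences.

12

Pairwise Hamming distances:
  Smp386 vs Smp72: 7
  Smp386 vs Smp214: 5
  Smp386 vs Smp10: 2
  Smp386 vs Smp200: 6
  Smp72 vs Smp214: 12
  Smp72 vs Smp10: 8
  Smp72 vs Smp200: 9
  Smp214 vs Smp10: 6
  Smp214 vs Smp200: 7
  Smp10 vs Smp200: 6
The largest is 12, between Smp72 and Smp214.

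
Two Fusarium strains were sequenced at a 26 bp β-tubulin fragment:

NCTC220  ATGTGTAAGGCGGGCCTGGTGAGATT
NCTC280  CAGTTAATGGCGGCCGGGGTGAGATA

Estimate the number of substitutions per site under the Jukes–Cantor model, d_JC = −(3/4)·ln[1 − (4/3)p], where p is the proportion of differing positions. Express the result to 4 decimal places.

0.4643

Mismatches occur at site 1 (A→C), site 2 (T→A), site 5 (G→T), site 6 (T→A), site 8 (A→T), site 14 (G→C), site 16 (C→G), site 17 (T→G), site 26 (T→A).
p = 9/26 = 0.346154.
d = −0.75 · ln(1 − (4/3)·0.346154) = −0.75 · ln(0.538461) = −0.75 · (-0.619040) = 0.4643.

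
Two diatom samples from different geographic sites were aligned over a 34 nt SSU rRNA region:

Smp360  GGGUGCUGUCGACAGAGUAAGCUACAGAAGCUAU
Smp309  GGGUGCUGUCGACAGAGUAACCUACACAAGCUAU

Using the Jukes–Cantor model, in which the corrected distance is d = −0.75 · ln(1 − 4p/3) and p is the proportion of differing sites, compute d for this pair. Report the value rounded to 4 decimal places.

0.0613

Differing sites — 21:G/C; 27:G/C.
p = 2/34 = 0.058824.
d = −0.75 · ln(1 − (4/3)·0.058824) = −0.75 · ln(0.921568) = −0.75 · (-0.081679) = 0.0613.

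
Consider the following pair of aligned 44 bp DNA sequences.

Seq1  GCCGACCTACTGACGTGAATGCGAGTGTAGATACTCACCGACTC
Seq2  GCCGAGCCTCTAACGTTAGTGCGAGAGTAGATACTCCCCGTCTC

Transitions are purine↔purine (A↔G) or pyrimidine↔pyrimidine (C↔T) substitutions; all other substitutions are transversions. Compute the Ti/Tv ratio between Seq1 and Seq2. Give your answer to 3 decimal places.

0.500

Mismatches occur at site 6 (C/G, transversion), site 8 (T/C, transition), site 9 (A/T, transversion), site 12 (G/A, transition), site 17 (G/T, transversion), site 19 (A/G, transition), site 26 (T/A, transversion), site 37 (A/C, transversion), site 41 (A/T, transversion).
Of the 9 differences, 3 transitions and 6 transversions, so Ti/Tv = 3/6 = 0.500.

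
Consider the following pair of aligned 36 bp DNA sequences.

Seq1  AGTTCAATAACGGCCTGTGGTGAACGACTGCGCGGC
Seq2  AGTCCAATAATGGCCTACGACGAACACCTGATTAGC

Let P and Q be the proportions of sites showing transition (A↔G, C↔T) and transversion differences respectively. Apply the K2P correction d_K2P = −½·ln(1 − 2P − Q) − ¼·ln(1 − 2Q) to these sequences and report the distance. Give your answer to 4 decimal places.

Differing sites — 4:T/C (Ti); 11:C/T (Ti); 17:G/A (Ti); 18:T/C (Ti); 20:G/A (Ti); 21:T/C (Ti); 26:G/A (Ti); 27:A/C (Tv); 31:C/A (Tv); 32:G/T (Tv); 33:C/T (Ti); 34:G/A (Ti).
Of the 12 differences, 9 transitions and 3 transversions over 36 sites: P = 9/36 = 0.250000, Q = 3/36 = 0.083333.
d = −0.5·ln(0.416667) − 0.25·ln(0.833334) = −0.5·(-0.875468) − 0.25·(-0.182321) = 0.4833.

0.4833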